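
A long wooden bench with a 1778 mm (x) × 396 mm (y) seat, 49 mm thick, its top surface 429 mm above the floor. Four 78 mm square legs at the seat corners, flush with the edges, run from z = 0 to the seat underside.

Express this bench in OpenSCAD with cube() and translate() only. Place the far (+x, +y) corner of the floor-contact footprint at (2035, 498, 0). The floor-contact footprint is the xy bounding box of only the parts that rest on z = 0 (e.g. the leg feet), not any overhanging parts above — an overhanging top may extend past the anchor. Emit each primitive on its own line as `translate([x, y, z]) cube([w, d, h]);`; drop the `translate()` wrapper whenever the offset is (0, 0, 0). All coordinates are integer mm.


// leg_h = 429 − 49 = 380
translate([257, 102, 380]) cube([1778, 396, 49]);
translate([257, 102, 0]) cube([78, 78, 380]);
translate([257, 420, 0]) cube([78, 78, 380]);
translate([1957, 102, 0]) cube([78, 78, 380]);
translate([1957, 420, 0]) cube([78, 78, 380]);


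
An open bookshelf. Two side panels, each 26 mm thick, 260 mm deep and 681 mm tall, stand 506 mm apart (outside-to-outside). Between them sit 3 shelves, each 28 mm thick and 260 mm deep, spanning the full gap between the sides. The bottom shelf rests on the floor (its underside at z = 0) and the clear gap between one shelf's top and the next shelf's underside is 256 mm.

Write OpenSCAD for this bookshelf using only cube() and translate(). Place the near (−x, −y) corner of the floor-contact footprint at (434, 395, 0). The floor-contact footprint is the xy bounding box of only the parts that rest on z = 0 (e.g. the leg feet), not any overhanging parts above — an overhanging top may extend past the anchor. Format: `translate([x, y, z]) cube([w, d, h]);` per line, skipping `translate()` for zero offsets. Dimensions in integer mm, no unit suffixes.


translate([434, 395, 0]) cube([26, 260, 681]);
translate([914, 395, 0]) cube([26, 260, 681]);
translate([460, 395, 0]) cube([454, 260, 28]);
translate([460, 395, 284]) cube([454, 260, 28]);
translate([460, 395, 568]) cube([454, 260, 28]);


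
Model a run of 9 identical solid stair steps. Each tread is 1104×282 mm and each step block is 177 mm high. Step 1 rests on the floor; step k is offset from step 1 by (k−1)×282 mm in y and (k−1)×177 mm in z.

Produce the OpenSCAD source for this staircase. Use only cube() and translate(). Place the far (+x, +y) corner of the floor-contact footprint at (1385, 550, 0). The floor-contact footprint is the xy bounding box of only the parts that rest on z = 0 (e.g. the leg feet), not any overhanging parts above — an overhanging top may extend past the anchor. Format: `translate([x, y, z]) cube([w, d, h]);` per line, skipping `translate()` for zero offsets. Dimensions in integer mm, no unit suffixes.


translate([281, 268, 0]) cube([1104, 282, 177]);
translate([281, 550, 177]) cube([1104, 282, 177]);
translate([281, 832, 354]) cube([1104, 282, 177]);
translate([281, 1114, 531]) cube([1104, 282, 177]);
translate([281, 1396, 708]) cube([1104, 282, 177]);
translate([281, 1678, 885]) cube([1104, 282, 177]);
translate([281, 1960, 1062]) cube([1104, 282, 177]);
translate([281, 2242, 1239]) cube([1104, 282, 177]);
translate([281, 2524, 1416]) cube([1104, 282, 177]);


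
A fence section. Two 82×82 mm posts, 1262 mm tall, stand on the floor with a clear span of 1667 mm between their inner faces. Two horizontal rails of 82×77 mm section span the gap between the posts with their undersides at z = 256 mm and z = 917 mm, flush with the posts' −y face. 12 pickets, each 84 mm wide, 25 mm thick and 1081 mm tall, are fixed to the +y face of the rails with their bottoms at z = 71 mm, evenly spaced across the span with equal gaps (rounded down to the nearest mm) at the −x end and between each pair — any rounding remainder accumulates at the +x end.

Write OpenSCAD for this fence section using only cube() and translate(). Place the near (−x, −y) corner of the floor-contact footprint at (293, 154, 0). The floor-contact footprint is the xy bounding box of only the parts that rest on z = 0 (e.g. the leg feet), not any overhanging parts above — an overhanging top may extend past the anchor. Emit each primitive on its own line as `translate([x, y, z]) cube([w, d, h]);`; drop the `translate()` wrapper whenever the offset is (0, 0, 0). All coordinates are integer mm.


translate([293, 154, 0]) cube([82, 82, 1262]);
translate([2042, 154, 0]) cube([82, 82, 1262]);
translate([375, 154, 256]) cube([1667, 82, 77]);
translate([375, 154, 917]) cube([1667, 82, 77]);
translate([425, 236, 71]) cube([84, 25, 1081]);
translate([559, 236, 71]) cube([84, 25, 1081]);
translate([693, 236, 71]) cube([84, 25, 1081]);
translate([827, 236, 71]) cube([84, 25, 1081]);
translate([961, 236, 71]) cube([84, 25, 1081]);
translate([1095, 236, 71]) cube([84, 25, 1081]);
translate([1229, 236, 71]) cube([84, 25, 1081]);
translate([1363, 236, 71]) cube([84, 25, 1081]);
translate([1497, 236, 71]) cube([84, 25, 1081]);
translate([1631, 236, 71]) cube([84, 25, 1081]);
translate([1765, 236, 71]) cube([84, 25, 1081]);
translate([1899, 236, 71]) cube([84, 25, 1081]);


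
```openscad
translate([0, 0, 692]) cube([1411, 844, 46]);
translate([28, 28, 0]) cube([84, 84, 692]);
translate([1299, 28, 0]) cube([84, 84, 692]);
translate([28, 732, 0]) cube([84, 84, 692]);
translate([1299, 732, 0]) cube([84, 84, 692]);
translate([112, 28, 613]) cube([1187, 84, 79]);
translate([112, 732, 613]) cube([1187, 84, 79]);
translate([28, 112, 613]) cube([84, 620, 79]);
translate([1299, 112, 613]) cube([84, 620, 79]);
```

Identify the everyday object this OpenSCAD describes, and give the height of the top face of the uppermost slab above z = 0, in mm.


A table. The table height is 738 mm.

A 1411×844×46 slab sits at z = 692 on four 84 mm square posts — a table. The top surface is at 692 + 46 = 738 mm.


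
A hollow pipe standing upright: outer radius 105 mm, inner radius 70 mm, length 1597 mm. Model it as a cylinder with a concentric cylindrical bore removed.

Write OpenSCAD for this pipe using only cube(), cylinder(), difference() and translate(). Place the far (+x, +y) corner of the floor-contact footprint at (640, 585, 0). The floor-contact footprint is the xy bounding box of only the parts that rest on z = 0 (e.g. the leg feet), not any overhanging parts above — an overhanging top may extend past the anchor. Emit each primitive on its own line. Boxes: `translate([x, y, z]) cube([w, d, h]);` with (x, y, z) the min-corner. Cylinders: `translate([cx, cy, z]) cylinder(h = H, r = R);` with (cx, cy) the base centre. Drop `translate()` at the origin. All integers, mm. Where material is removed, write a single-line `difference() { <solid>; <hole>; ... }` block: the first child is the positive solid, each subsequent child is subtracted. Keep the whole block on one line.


difference() { translate([535, 480, 0]) cylinder(h = 1597, r = 105); translate([535, 480, 0]) cylinder(h = 1597, r = 70); }


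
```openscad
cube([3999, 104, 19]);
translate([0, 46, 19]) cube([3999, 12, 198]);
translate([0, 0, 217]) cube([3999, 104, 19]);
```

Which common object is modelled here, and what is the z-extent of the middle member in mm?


An I-beam. The web height is 198 mm.

Two wide flanges with a thin centred web — an I-beam. Overall 236 mm minus two 19 mm flanges gives a web of 236 − 2·19 = 198 mm.


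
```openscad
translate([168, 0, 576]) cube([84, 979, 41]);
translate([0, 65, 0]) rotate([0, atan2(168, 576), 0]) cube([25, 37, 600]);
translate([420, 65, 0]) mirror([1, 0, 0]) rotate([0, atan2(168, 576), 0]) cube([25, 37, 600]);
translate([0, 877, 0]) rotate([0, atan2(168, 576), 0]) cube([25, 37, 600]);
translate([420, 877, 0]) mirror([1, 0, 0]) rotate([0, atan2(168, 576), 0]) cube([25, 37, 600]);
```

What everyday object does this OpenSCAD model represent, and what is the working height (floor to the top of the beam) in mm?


A sawhorse. The overall height is 617 mm.

A beam across two mirrored pairs of raked legs — a sawhorse. The beam's underside is at z = 576 (matching the legs' vertical rise in atan2(168, 576)) and the beam is 41 mm tall, so its top is at 576 + 41 = 617 mm. The raked legs top out at the beam's underside, so that is the highest point.


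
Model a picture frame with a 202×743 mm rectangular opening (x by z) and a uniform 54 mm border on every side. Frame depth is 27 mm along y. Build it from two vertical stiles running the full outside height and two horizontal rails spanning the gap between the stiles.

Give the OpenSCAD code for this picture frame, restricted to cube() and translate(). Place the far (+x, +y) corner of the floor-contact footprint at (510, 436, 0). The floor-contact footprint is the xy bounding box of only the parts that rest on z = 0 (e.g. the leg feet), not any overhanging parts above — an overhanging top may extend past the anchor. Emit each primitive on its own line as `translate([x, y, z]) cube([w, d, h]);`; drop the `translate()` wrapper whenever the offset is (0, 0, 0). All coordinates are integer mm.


translate([200, 409, 0]) cube([54, 27, 851]);
translate([456, 409, 0]) cube([54, 27, 851]);
translate([254, 409, 0]) cube([202, 27, 54]);
translate([254, 409, 797]) cube([202, 27, 54]);


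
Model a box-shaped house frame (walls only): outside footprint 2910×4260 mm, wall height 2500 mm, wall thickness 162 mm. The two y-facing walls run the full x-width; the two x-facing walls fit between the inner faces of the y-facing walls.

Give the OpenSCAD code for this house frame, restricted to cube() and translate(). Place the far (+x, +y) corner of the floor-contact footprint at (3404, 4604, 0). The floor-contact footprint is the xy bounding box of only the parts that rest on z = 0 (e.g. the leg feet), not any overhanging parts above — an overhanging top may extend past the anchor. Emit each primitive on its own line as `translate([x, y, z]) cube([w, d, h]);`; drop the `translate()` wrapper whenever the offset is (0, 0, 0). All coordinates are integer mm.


translate([494, 344, 0]) cube([2910, 162, 2500]);
translate([494, 4442, 0]) cube([2910, 162, 2500]);
translate([494, 506, 0]) cube([162, 3936, 2500]);
translate([3242, 506, 0]) cube([162, 3936, 2500]);


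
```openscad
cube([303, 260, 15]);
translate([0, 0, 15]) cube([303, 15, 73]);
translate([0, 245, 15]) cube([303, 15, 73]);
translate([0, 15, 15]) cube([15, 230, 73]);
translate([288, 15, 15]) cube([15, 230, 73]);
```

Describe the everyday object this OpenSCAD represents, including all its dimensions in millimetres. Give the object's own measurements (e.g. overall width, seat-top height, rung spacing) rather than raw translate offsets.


An open-topped rectangular box: outside dimensions 303×260×88 mm, with a uniform wall and base thickness of 15 mm. The base is a full 303×260 slab on the floor; four walls sit on top of the base. The front and back walls (the −y and +y sides) span the full width; the two side walls fit between them.


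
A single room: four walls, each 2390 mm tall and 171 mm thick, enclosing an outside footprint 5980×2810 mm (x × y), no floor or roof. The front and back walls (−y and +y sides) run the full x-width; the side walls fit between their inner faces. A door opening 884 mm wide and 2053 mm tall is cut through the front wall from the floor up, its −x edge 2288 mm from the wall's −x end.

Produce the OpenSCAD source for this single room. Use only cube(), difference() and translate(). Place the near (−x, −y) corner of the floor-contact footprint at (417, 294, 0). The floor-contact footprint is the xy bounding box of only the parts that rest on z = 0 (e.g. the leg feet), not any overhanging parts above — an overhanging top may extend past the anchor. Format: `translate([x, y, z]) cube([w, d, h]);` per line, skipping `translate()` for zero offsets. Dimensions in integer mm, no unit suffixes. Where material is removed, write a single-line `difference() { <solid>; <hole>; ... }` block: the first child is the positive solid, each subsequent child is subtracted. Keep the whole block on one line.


difference() { translate([417, 294, 0]) cube([5980, 171, 2390]); translate([2705, 294, 0]) cube([884, 171, 2053]); }
translate([417, 2933, 0]) cube([5980, 171, 2390]);
translate([417, 465, 0]) cube([171, 2468, 2390]);
translate([6226, 465, 0]) cube([171, 2468, 2390]);


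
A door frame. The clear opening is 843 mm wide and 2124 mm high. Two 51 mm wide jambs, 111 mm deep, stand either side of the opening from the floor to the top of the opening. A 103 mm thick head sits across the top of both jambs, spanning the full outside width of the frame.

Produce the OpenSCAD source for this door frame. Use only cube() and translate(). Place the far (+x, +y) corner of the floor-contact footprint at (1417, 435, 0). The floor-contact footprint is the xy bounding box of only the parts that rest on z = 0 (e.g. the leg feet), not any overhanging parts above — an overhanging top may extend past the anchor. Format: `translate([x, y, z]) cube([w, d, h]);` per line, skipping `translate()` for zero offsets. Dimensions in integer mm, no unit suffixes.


translate([472, 324, 0]) cube([51, 111, 2124]);
translate([1366, 324, 0]) cube([51, 111, 2124]);
translate([472, 324, 2124]) cube([945, 111, 103]);


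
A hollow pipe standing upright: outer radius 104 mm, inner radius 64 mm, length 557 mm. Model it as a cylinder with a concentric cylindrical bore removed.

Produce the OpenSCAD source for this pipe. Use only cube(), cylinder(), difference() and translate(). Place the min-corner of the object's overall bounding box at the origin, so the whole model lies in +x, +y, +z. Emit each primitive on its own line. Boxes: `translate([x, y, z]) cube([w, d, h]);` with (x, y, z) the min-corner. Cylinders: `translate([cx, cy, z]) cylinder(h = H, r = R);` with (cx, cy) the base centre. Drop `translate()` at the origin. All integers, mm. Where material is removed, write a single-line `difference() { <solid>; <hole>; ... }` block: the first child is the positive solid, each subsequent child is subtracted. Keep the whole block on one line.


difference() { translate([104, 104, 0]) cylinder(h = 557, r = 104); translate([104, 104, 0]) cylinder(h = 557, r = 64); }


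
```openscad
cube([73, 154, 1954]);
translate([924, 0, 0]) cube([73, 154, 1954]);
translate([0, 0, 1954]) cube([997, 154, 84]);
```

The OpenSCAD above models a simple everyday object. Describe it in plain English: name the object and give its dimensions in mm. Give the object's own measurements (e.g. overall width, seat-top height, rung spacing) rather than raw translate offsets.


A door frame. The clear opening is 851 mm wide and 1954 mm high. Two 73 mm wide jambs, 154 mm deep, stand either side of the opening from the floor to the top of the opening. A 84 mm thick head sits across the top of both jambs, spanning the full outside width of the frame.


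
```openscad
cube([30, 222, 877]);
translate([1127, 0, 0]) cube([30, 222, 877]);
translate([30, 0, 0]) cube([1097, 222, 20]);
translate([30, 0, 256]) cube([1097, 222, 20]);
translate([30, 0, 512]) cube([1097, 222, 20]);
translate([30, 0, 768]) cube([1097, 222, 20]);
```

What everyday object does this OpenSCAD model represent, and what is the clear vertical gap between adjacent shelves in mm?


A bookshelf. The clear shelf gap is 236 mm.

Two tall side panels with 4 horizontal boards between them — a bookshelf. The first two shelf undersides are at z = 0 and z = 256; with shelf thickness 20, the clear gap is 256 − 0 − 20 = 236 mm.


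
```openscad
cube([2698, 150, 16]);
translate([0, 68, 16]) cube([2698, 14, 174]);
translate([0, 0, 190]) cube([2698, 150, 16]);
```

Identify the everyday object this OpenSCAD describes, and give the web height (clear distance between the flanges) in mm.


An I-beam. The web height is 174 mm.

Two wide flanges with a thin centred web — an I-beam. Overall 206 mm minus two 16 mm flanges gives a web of 206 − 2·16 = 174 mm.


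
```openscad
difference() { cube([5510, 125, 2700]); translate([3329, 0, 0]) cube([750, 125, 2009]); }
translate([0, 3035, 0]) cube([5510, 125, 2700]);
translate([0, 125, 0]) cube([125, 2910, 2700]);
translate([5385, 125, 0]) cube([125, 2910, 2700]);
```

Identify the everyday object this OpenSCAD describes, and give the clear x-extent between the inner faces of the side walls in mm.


A single room. The interior width is 5260 mm.

Four walls enclosing a rectangle with a door in the front wall — a room. Outside width 5510 minus two 125 mm walls gives 5260 mm.


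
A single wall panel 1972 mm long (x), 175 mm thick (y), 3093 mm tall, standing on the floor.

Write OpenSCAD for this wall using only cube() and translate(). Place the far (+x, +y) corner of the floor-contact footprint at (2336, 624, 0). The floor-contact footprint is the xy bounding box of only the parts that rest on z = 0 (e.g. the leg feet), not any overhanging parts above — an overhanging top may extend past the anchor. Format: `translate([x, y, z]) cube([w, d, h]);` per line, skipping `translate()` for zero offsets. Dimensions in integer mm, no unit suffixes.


translate([364, 449, 0]) cube([1972, 175, 3093]);


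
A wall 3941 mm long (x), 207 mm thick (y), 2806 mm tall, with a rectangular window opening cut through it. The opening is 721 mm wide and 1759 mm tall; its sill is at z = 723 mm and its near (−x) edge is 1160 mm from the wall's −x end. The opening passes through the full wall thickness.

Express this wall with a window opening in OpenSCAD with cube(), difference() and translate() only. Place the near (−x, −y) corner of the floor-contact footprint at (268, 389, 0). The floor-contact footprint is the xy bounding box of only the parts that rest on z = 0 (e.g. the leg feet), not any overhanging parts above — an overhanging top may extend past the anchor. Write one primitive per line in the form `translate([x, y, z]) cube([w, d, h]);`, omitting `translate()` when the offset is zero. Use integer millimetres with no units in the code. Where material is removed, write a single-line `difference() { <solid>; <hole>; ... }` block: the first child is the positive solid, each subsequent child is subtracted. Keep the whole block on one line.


difference() { translate([268, 389, 0]) cube([3941, 207, 2806]); translate([1428, 389, 723]) cube([721, 207, 1759]); }


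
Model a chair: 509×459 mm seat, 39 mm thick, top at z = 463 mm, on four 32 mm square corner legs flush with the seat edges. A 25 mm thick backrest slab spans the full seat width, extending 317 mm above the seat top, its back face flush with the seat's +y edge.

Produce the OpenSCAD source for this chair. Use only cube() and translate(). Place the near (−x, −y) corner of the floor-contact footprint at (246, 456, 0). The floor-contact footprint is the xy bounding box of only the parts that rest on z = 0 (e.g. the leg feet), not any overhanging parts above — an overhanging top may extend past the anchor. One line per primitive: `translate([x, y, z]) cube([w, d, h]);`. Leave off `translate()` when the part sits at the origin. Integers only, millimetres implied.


// leg_h = 463 - 39 = 424
translate([246, 456, 424]) cube([509, 459, 39]);
translate([246, 456, 0]) cube([32, 32, 424]);
translate([723, 456, 0]) cube([32, 32, 424]);
translate([246, 883, 0]) cube([32, 32, 424]);
translate([723, 883, 0]) cube([32, 32, 424]);
translate([246, 890, 463]) cube([509, 25, 317]);


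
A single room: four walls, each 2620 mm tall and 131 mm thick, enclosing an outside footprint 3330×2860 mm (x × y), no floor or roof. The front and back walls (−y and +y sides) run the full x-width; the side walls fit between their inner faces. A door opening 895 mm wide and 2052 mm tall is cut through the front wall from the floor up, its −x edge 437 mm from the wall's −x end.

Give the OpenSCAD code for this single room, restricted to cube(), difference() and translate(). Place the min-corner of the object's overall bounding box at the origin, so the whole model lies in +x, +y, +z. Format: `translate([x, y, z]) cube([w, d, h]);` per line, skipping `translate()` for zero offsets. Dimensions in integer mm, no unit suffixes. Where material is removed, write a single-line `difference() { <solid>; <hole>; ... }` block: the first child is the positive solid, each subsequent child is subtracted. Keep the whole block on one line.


difference() { cube([3330, 131, 2620]); translate([437, 0, 0]) cube([895, 131, 2052]); }
translate([0, 2729, 0]) cube([3330, 131, 2620]);
translate([0, 131, 0]) cube([131, 2598, 2620]);
translate([3199, 131, 0]) cube([131, 2598, 2620]);


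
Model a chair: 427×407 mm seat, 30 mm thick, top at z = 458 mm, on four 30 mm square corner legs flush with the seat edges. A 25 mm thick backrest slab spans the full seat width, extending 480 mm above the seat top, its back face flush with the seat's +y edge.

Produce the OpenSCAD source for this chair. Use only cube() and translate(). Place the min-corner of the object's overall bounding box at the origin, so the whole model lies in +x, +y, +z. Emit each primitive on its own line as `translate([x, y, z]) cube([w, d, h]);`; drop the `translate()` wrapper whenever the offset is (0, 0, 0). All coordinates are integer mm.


// leg_h = 458 - 30 = 428
translate([0, 0, 428]) cube([427, 407, 30]);
cube([30, 30, 428]);
translate([397, 0, 0]) cube([30, 30, 428]);
translate([0, 377, 0]) cube([30, 30, 428]);
translate([397, 377, 0]) cube([30, 30, 428]);
translate([0, 382, 458]) cube([427, 25, 480]);


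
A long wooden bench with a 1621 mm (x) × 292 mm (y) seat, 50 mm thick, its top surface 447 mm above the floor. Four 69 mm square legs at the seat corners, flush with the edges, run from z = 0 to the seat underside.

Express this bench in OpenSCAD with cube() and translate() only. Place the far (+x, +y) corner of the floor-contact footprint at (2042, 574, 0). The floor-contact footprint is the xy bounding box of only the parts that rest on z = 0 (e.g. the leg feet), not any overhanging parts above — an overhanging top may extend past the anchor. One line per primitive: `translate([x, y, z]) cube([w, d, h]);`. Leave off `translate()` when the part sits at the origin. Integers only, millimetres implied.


translate([421, 282, 397]) cube([1621, 292, 50]);
translate([421, 282, 0]) cube([69, 69, 397]);
translate([421, 505, 0]) cube([69, 69, 397]);
translate([1973, 282, 0]) cube([69, 69, 397]);
translate([1973, 505, 0]) cube([69, 69, 397]);


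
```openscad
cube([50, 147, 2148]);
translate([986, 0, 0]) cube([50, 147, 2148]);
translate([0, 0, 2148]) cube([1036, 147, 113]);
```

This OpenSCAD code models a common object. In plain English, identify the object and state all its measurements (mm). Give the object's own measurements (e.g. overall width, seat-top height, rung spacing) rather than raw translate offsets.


A door frame. The clear opening is 936 mm wide and 2148 mm high. Two 50 mm wide jambs, 147 mm deep, stand either side of the opening from the floor to the top of the opening. A 113 mm thick head sits across the top of both jambs, spanning the full outside width of the frame.


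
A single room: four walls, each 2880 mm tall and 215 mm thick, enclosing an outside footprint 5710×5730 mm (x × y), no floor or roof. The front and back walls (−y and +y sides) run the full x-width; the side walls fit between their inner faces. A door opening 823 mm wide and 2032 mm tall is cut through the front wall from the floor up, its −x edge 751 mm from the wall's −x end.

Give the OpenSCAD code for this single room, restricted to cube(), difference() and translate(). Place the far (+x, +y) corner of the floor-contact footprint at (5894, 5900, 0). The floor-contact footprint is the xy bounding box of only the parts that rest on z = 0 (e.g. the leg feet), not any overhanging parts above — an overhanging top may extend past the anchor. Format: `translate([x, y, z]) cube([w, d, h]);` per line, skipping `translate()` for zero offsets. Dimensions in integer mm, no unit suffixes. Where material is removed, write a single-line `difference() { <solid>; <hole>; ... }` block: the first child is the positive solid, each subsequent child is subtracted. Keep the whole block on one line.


difference() { translate([184, 170, 0]) cube([5710, 215, 2880]); translate([935, 170, 0]) cube([823, 215, 2032]); }
translate([184, 5685, 0]) cube([5710, 215, 2880]);
translate([184, 385, 0]) cube([215, 5300, 2880]);
translate([5679, 385, 0]) cube([215, 5300, 2880]);


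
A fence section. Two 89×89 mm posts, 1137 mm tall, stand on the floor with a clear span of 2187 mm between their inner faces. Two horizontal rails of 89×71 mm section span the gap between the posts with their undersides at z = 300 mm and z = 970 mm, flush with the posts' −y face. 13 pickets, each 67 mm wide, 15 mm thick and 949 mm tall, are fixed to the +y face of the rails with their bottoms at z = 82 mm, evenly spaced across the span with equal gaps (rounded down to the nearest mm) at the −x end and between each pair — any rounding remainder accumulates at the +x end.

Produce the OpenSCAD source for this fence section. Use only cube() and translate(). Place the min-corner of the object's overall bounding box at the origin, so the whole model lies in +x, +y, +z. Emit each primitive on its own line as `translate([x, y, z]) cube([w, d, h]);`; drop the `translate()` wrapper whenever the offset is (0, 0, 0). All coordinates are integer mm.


cube([89, 89, 1137]);
translate([2276, 0, 0]) cube([89, 89, 1137]);
translate([89, 0, 300]) cube([2187, 89, 71]);
translate([89, 0, 970]) cube([2187, 89, 71]);
translate([183, 89, 82]) cube([67, 15, 949]);
translate([344, 89, 82]) cube([67, 15, 949]);
translate([505, 89, 82]) cube([67, 15, 949]);
translate([666, 89, 82]) cube([67, 15, 949]);
translate([827, 89, 82]) cube([67, 15, 949]);
translate([988, 89, 82]) cube([67, 15, 949]);
translate([1149, 89, 82]) cube([67, 15, 949]);
translate([1310, 89, 82]) cube([67, 15, 949]);
translate([1471, 89, 82]) cube([67, 15, 949]);
translate([1632, 89, 82]) cube([67, 15, 949]);
translate([1793, 89, 82]) cube([67, 15, 949]);
translate([1954, 89, 82]) cube([67, 15, 949]);
translate([2115, 89, 82]) cube([67, 15, 949]);


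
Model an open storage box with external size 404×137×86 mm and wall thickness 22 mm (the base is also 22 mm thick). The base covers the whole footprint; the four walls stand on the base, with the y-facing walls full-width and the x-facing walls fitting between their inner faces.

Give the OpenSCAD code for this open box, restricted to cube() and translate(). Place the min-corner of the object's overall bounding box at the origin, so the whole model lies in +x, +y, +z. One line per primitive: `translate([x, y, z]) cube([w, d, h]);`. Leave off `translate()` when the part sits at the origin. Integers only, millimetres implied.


cube([404, 137, 22]);
translate([0, 0, 22]) cube([404, 22, 64]);
translate([0, 115, 22]) cube([404, 22, 64]);
translate([0, 22, 22]) cube([22, 93, 64]);
translate([382, 22, 22]) cube([22, 93, 64]);


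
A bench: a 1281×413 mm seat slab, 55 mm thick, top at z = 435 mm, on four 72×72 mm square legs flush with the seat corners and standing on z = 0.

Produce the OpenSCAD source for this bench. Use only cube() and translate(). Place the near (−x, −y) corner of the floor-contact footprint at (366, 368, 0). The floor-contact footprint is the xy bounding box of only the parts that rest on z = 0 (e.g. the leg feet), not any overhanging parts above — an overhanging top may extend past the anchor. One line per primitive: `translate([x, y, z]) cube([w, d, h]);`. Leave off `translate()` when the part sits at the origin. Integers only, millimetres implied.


// leg_h = 435 − 55 = 380
translate([366, 368, 380]) cube([1281, 413, 55]);
translate([366, 368, 0]) cube([72, 72, 380]);
translate([366, 709, 0]) cube([72, 72, 380]);
translate([1575, 368, 0]) cube([72, 72, 380]);
translate([1575, 709, 0]) cube([72, 72, 380]);


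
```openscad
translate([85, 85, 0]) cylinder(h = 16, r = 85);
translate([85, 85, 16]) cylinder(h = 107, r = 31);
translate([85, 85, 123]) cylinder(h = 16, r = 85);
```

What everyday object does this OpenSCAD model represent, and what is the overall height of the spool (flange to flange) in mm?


A spool. The overall height is 139 mm.

Three coaxial cylinders, large–small–large — a spool. Two 16 mm flanges and a 107 mm core give 16 + 107 + 16 = 139 mm.


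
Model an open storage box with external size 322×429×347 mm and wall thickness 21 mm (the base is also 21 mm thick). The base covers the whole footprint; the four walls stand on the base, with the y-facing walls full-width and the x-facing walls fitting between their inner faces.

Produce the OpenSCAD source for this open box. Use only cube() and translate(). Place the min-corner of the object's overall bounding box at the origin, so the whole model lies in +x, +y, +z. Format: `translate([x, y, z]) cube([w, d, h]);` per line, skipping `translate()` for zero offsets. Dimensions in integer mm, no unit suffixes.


cube([322, 429, 21]);
translate([0, 0, 21]) cube([322, 21, 326]);
translate([0, 408, 21]) cube([322, 21, 326]);
translate([0, 21, 21]) cube([21, 387, 326]);
translate([301, 21, 21]) cube([21, 387, 326]);


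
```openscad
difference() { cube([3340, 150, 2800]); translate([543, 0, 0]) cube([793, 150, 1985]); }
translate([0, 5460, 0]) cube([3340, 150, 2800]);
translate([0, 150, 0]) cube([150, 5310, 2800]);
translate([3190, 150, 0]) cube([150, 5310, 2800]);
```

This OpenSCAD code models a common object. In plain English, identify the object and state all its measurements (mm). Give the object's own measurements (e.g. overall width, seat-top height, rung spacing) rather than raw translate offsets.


A single room: four walls, each 2800 mm tall and 150 mm thick, enclosing an outside footprint 3340×5610 mm (x × y), no floor or roof. The front and back walls (−y and +y sides) run the full x-width; the side walls fit between their inner faces. A door opening 793 mm wide and 1985 mm tall is cut through the front wall from the floor up, its −x edge 543 mm from the wall's −x end.


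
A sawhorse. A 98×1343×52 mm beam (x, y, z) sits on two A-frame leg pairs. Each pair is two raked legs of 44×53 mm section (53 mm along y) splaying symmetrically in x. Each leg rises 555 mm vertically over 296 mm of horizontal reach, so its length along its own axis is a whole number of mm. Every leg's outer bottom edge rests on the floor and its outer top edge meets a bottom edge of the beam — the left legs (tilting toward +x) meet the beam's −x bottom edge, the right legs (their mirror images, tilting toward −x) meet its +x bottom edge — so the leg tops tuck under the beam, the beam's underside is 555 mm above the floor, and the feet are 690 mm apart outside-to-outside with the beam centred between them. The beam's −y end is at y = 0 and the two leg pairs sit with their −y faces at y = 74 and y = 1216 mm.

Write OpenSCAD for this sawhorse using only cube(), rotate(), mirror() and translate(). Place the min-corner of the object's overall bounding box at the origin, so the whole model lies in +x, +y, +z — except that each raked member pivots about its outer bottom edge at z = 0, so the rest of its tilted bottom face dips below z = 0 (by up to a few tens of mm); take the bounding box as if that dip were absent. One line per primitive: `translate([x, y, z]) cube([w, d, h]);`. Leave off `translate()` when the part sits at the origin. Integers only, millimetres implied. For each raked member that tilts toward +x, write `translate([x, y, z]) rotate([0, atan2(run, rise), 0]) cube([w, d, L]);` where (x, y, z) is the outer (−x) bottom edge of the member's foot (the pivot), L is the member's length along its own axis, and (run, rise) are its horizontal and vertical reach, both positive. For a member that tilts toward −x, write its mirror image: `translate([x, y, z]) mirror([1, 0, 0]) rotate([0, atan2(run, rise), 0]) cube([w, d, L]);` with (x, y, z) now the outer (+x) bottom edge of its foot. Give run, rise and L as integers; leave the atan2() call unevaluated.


translate([296, 0, 555]) cube([98, 1343, 52]);
translate([0, 74, 0]) rotate([0, atan2(296, 555), 0]) cube([44, 53, 629]);
translate([690, 74, 0]) mirror([1, 0, 0]) rotate([0, atan2(296, 555), 0]) cube([44, 53, 629]);
translate([0, 1216, 0]) rotate([0, atan2(296, 555), 0]) cube([44, 53, 629]);
translate([690, 1216, 0]) mirror([1, 0, 0]) rotate([0, atan2(296, 555), 0]) cube([44, 53, 629]);


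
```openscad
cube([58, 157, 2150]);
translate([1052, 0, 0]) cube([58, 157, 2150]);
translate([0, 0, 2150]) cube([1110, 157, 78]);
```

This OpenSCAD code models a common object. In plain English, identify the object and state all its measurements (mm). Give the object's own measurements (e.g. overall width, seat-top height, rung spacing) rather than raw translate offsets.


A door frame. The clear opening is 994 mm wide and 2150 mm high. Two 58 mm wide jambs, 157 mm deep, stand either side of the opening from the floor to the top of the opening. A 78 mm thick head sits across the top of both jambs, spanning the full outside width of the frame.


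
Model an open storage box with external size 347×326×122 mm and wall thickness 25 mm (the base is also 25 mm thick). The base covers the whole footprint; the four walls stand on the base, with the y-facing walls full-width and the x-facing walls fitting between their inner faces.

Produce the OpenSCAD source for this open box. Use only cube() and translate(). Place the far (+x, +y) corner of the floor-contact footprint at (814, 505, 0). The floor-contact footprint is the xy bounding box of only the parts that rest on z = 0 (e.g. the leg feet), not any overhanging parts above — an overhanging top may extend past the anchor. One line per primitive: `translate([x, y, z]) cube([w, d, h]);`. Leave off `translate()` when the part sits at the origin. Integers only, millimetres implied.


translate([467, 179, 0]) cube([347, 326, 25]);
translate([467, 179, 25]) cube([347, 25, 97]);
translate([467, 480, 25]) cube([347, 25, 97]);
translate([467, 204, 25]) cube([25, 276, 97]);
translate([789, 204, 25]) cube([25, 276, 97]);


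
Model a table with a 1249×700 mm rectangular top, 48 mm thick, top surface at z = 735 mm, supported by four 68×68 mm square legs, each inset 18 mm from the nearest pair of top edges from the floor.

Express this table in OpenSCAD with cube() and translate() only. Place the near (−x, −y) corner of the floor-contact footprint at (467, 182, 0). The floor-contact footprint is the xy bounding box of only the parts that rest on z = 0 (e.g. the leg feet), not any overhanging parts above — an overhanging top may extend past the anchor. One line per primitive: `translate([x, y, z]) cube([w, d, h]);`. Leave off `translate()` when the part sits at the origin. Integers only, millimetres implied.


// leg_h = 735 - 48 = 687
translate([449, 164, 687]) cube([1249, 700, 48]);
translate([467, 182, 0]) cube([68, 68, 687]);
translate([1612, 182, 0]) cube([68, 68, 687]);
translate([467, 778, 0]) cube([68, 68, 687]);
translate([1612, 778, 0]) cube([68, 68, 687]);


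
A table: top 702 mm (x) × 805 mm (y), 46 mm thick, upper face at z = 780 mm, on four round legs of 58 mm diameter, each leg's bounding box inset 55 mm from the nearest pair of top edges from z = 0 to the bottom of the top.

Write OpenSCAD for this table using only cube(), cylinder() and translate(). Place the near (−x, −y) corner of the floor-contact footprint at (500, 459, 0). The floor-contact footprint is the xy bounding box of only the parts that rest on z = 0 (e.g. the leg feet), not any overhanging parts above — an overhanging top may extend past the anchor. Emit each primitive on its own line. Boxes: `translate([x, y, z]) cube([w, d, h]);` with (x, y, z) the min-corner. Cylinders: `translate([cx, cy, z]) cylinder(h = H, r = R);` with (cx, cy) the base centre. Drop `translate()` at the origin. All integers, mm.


translate([445, 404, 734]) cube([702, 805, 46]);
translate([529, 488, 0]) cylinder(h = 734, r = 29);
translate([1063, 488, 0]) cylinder(h = 734, r = 29);
translate([529, 1125, 0]) cylinder(h = 734, r = 29);
translate([1063, 1125, 0]) cylinder(h = 734, r = 29);


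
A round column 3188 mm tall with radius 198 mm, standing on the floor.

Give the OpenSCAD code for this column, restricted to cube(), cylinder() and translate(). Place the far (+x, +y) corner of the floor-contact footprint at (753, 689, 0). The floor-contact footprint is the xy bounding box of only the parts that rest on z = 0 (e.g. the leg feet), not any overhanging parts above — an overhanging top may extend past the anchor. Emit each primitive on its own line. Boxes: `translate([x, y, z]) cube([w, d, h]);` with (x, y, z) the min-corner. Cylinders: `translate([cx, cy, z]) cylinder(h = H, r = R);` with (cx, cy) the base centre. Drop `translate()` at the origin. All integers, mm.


translate([555, 491, 0]) cylinder(h = 3188, r = 198);


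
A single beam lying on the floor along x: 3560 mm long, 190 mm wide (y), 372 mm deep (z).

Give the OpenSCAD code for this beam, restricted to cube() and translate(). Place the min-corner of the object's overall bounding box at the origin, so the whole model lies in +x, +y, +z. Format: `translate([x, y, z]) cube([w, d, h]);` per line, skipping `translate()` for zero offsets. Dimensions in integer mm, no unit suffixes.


cube([3560, 190, 372]);


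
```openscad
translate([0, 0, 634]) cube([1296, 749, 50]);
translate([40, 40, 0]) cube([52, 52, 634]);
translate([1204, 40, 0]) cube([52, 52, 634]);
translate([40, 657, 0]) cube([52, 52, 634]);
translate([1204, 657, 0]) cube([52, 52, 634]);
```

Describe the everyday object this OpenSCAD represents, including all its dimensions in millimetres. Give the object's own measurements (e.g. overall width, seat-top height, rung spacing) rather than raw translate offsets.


A table: top 1296 mm (x) × 749 mm (y), 50 mm thick, upper face at z = 684 mm, on four 52×52 mm square legs, each inset 40 mm from the nearest pair of top edges from z = 0 to the bottom of the top.


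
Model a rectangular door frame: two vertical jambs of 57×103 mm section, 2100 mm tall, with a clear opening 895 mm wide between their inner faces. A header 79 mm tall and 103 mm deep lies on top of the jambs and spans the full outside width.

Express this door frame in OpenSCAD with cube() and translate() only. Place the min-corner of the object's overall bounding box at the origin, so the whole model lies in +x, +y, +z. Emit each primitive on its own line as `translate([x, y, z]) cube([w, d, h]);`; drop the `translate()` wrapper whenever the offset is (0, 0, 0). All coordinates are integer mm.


cube([57, 103, 2100]);
translate([952, 0, 0]) cube([57, 103, 2100]);
translate([0, 0, 2100]) cube([1009, 103, 79]);


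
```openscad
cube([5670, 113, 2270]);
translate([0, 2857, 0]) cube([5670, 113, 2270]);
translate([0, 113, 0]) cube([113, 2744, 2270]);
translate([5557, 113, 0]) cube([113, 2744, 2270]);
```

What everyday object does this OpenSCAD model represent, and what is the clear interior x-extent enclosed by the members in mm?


A house (or room) frame. The interior width is 5444 mm.

Four 2270 mm walls enclosing a rectangle with no floor or roof — a room or house frame. Outside width is 5670 mm and wall thickness is 113 mm, so the interior width is 5670 − 2 × 113 = 5444 mm.


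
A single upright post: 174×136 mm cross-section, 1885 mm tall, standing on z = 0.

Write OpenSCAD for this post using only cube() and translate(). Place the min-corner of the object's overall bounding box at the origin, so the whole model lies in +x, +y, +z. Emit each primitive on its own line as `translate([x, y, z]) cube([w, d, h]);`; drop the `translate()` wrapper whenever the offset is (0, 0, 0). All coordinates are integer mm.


cube([174, 136, 1885]);


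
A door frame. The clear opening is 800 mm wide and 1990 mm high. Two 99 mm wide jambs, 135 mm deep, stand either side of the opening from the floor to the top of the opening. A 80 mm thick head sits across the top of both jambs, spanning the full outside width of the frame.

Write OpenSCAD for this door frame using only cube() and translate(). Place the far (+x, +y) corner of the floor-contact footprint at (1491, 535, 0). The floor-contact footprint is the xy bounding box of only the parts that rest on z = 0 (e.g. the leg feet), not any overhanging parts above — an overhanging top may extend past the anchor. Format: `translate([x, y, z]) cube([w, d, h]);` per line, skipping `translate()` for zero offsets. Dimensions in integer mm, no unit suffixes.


translate([493, 400, 0]) cube([99, 135, 1990]);
translate([1392, 400, 0]) cube([99, 135, 1990]);
translate([493, 400, 1990]) cube([998, 135, 80]);
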